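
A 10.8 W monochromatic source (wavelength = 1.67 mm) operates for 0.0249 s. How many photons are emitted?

2.26e21 photons

Total energy: E_total = P·t = 10.8 × 0.0249 = 0.2689 J.
Per-photon energy: E = 1.189e-22 J.
N = E_total / E_photon = 2.26e21.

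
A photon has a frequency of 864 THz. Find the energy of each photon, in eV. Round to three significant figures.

In SI units: f = 864 THz = 8.64 × 10^14 Hz.
The photon relation is E = hf, giving E = 5.725 × 10^-19 J.
Converting to eV: E = 3.573 eV ≈ 3.57 eV.

3.57 eV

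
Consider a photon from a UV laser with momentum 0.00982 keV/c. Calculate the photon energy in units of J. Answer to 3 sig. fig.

1.57 × 10^-18 J

Take c = 2.99792458 × 10^8 m/s, 1 eV = 1.602176634 × 10^-19 J.
In SI units: p = 0.00982 keV/c = 5.2481 × 10^-27 kg·m/s.
The photon relation is E = pc, giving E = 1.573 × 10^-18 J.
So E ≈ 1.57 × 10^-18 J.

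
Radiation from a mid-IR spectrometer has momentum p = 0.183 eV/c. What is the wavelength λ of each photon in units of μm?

6.78 μm

(h = 6.62607015e-34 J·s, c = 2.99792458e8 m/s, 1 eV = 1.602176634e-19 J.)
In SI units: p = 0.183 eV/c = 9.7800e-29 kg·m/s.
For a photon λ = h/p, so λ = 6.775e-6 m.
Converting to μm: λ = 6.775 μm ≈ 6.78 μm.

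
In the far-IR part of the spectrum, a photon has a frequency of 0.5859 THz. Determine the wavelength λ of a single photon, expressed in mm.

(c = 2.99792458e8 m/s.)
First convert: f = 0.5859 THz = 5.859e11 Hz.
The photon relation is λ = c/f, giving λ = 5.117e-4 m.
Converting to mm: λ = 0.5117 mm ≈ 0.512 mm.

0.512 mm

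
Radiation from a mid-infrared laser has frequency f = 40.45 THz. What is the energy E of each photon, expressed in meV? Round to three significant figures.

167 meV

Convert to SI: f = 40.45 THz = 4.045·10^13 Hz.
Since E = hf for a photon, E = 2.680·10^-20 J.
Converting to meV: E = 167.3 meV ≈ 167 meV.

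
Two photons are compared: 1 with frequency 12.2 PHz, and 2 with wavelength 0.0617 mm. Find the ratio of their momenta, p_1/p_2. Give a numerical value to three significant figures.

2510

p_1 = 2.696e-26 kg·m/s (from frequency = 12.2 PHz, via p = hf/c).
p_2 = 1.074e-29 kg·m/s (from wavelength = 0.0617 mm, via p = h/λ).
Ratio = 2.696e-26 / 1.074e-29 = 2510.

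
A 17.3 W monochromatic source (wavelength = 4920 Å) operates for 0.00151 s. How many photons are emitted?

6.47 × 10^16 photons

Total energy: E_total = P·t = 17.3 × 0.00151 = 0.02612 J.
Per-photon energy: E = 4.037 × 10^-19 J.
N = E_total / E_photon = 6.47 × 10^16.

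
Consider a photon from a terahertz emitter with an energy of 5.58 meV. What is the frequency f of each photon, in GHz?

Take h = 6.62607015e-34 J·s, 1 eV = 1.602176634e-19 J.
Convert to SI: E = 5.58 meV = 8.9401e-22 J.
For a photon f = E/h, so f = 1.349e12 Hz.
Converting to GHz: f = 1349 GHz ≈ 1350 GHz.

1350 GHz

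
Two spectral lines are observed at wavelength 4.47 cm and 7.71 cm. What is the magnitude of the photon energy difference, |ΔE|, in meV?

0.0117 meV

Using E = hc/λ: E₁ = 4.444e-24 J, E₂ = 2.576e-24 J.
|ΔE| = |4.444e-24 − 2.576e-24| = 1.87e-24 J = 0.0117 meV.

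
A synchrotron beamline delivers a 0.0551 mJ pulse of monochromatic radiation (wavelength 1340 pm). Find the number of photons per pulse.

3.72·10^11 photons

Per-photon energy: E = 1.482·10^-16 J (from wavelength = 1340 pm).
N = E_total / E_photon = 5.51·10^-5 J / 1.482·10^-16 J = 3.72·10^11.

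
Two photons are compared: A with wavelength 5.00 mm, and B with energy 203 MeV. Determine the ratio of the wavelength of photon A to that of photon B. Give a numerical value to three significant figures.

8.19 × 10^11

λ_A = 0.005000 m (from wavelength = 5.00 mm, via λ given directly).
λ_B = 6.108 × 10^-15 m (from energy = 203 MeV, via λ = hc/E).
Ratio = 0.005000 / 6.108 × 10^-15 = 8.19 × 10^11.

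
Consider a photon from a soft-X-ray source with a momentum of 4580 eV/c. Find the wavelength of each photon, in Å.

In SI units: p = 4580 eV/c = 2.4477 × 10^-24 kg·m/s.
Apply λ = h/p: λ = 2.707 × 10^-10 m.
Converting to Å: λ = 2.707 Å ≈ 2.71 Å.

2.71 Å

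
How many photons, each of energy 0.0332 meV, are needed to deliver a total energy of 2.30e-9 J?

4.32e14 photons

Per-photon energy: E = 5.319e-24 J (from energy = 0.0332 meV).
N = E_total / E_photon = 2.30e-9 J / 5.319e-24 J = 4.32e14.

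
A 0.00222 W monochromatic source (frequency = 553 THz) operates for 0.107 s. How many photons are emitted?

Total energy: E_total = P·t = 0.00222 × 0.107 = 2.375e-4 J.
Per-photon energy: E = 3.664e-19 J.
N = E_total / E_photon = 6.48e14.

6.48e14 photons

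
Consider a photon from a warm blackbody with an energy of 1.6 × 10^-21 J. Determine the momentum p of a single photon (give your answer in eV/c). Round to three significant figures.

9.99 × 10^-3 eV/c

Take c = 2.99792458 × 10^8 m/s, 1 eV = 1.602176634 × 10^-19 J.
Apply p = E/c: p = 5.337 × 10^-30 kg·m/s.
Converting to eV/c: p = 0.009986 eV/c ≈ 9.99 × 10^-3 eV/c.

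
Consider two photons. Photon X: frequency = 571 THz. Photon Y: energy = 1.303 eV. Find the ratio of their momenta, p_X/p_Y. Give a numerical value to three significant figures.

1.81

p_X = 1.262e-27 kg·m/s (from frequency = 571 THz, via p = hf/c).
p_Y = 6.964e-28 kg·m/s (from energy = 1.303 eV, via p = E/c).
Ratio = 1.262e-27 / 6.964e-28 = 1.81.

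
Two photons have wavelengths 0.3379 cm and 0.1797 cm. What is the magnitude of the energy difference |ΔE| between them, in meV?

Using E = hc/λ: E₁ = 5.8788 × 10^-23 J, E₂ = 1.1054 × 10^-22 J.
|ΔE| = |5.8788 × 10^-23 − 1.1054 × 10^-22| = 5.18 × 10^-23 J = 0.323 meV.

0.323 meV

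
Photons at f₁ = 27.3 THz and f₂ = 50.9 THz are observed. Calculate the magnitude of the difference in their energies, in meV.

97.6 meV

Using E = hf: E₁ = 1.809 × 10^-20 J, E₂ = 3.373 × 10^-20 J.
|ΔE| = |1.809 × 10^-20 − 3.373 × 10^-20| = 1.56 × 10^-20 J = 97.6 meV.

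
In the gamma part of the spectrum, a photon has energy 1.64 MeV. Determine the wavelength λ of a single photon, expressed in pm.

In SI units: E = 1.64 MeV = 2.6276e-13 J.
For a photon λ = hc/E, so λ = 7.560e-13 m.
Converting to pm: λ = 0.7560 pm ≈ 0.756 pm.

0.756 pm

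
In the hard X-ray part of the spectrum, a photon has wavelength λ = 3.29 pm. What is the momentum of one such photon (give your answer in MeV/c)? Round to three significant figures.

Take h = 6.62607015 × 10^-34 J·s, c = 2.99792458 × 10^8 m/s, 1 eV = 1.602176634 × 10^-19 J.
Convert to SI: λ = 3.29 pm = 3.29 × 10^-12 m.
The photon relation is p = h/λ, giving p = 2.014 × 10^-22 kg·m/s.
Converting to MeV/c: p = 0.3769 MeV/c ≈ 0.377 MeV/c.

0.377 MeV/c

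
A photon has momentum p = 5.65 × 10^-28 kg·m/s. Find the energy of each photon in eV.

Since E = pc for a photon, E = 1.694 × 10^-19 J.
Converting to eV: E = 1.057 eV ≈ 1.06 eV.

1.06 eV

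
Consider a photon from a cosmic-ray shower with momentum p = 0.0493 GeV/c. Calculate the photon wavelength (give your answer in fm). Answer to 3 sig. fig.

25.1 fm

Take h = 6.62607015e-34 J·s, c = 2.99792458e8 m/s, 1 eV = 1.602176634e-19 J.
First convert: p = 0.0493 GeV/c = 2.6347e-20 kg·m/s.
For a photon λ = h/p, so λ = 2.515e-14 m.
Converting to fm: λ = 25.15 fm ≈ 25.1 fm.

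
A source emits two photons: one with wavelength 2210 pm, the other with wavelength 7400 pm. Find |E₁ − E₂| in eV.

Using E = hc/λ: E₁ = 8.988·10^-17 J, E₂ = 2.684·10^-17 J.
|ΔE| = |8.988·10^-17 − 2.684·10^-17| = 6.30·10^-17 J = 393 eV.

393 eV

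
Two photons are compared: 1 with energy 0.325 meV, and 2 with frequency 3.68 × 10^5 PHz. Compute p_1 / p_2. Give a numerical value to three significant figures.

2.14 × 10^-10

p_1 = 1.737 × 10^-31 kg·m/s (from energy = 0.325 meV, via p = E/c).
p_2 = 8.134 × 10^-22 kg·m/s (from frequency = 3.68 × 10^5 PHz, via p = hf/c).
Ratio = 1.737 × 10^-31 / 8.134 × 10^-22 = 2.14 × 10^-10.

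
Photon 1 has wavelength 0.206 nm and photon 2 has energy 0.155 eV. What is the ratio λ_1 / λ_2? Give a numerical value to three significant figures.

2.58e-5

λ_1 = 2.060e-10 m (from wavelength = 0.206 nm, via λ given directly).
λ_2 = 7.999e-6 m (from energy = 0.155 eV, via λ = hc/E).
Ratio = 2.060e-10 / 7.999e-6 = 2.58e-5.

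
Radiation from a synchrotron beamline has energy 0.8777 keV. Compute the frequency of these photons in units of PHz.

212 PHz

In SI units: E = 0.8777 keV = 1.4062e-16 J.
The photon relation is f = E/h, giving f = 2.122e17 Hz.
Converting to PHz: f = 212.2 PHz ≈ 212 PHz.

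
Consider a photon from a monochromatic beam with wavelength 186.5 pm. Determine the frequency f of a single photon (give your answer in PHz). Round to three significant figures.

Use c = 2.99792458 × 10^8 m/s.
Convert to SI: λ = 186.5 pm = 1.865 × 10^-10 m.
Since f = c/λ for a photon, f = 1.607 × 10^18 Hz.
Converting to PHz: f = 1607 PHz ≈ 1610 PHz.

1610 PHz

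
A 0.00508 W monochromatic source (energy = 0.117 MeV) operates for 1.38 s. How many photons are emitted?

Total energy: E_total = P·t = 0.00508 × 1.38 = 0.007010 J.
Per-photon energy: E = 1.875e-14 J.
N = E_total / E_photon = 3.74e11.

3.74e11 photons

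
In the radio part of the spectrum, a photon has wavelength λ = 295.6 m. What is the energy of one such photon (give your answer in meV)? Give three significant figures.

The photon relation is E = hc/λ, giving E = 6.720·10^-28 J.
Converting to meV: E = 4.194·10^-6 meV ≈ 4.19·10^-6 meV.

4.19·10^-6 meV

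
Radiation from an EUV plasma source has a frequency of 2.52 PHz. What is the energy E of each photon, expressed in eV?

Take h = 6.62607015e-34 J·s, 1 eV = 1.602176634e-19 J.
Convert to SI: f = 2.52 PHz = 2.52e15 Hz.
Since E = hf for a photon, E = 1.670e-18 J.
Converting to eV: E = 10.42 eV ≈ 10.4 eV.

10.4 eV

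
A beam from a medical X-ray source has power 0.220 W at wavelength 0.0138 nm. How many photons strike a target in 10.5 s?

Total energy: E_total = P·t = 0.220 × 10.5 = 2.310 J.
Per-photon energy: E = 1.439·10^-14 J.
N = E_total / E_photon = 1.60·10^14.

1.60·10^14 photons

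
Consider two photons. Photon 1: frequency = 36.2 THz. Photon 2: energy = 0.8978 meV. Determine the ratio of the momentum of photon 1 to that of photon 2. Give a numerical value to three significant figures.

167

p_1 = 8.001e-29 kg·m/s (from frequency = 36.2 THz, via p = hf/c).
p_2 = 4.798e-31 kg·m/s (from energy = 0.8978 meV, via p = E/c).
Ratio = 8.001e-29 / 4.798e-31 = 167.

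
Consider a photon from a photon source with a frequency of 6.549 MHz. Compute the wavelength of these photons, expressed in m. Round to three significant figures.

Use c = 2.99792458e8 m/s.
In SI units: f = 6.549 MHz = 6.549e6 Hz.
Apply λ = c/f: λ = 45.78 m.
So λ ≈ 45.8 m.

45.8 m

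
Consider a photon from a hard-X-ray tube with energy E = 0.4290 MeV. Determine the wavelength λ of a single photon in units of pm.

2.89 pm

Use h = 6.62607015 × 10^-34 J·s, c = 2.99792458 × 10^8 m/s, 1 eV = 1.602176634 × 10^-19 J.
In SI units: E = 0.4290 MeV = 6.8733 × 10^-14 J.
The photon relation is λ = hc/E, giving λ = 2.890 × 10^-12 m.
Converting to pm: λ = 2.890 pm ≈ 2.89 pm.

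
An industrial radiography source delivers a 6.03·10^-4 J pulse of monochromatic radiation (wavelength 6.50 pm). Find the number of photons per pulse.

Per-photon energy: E = 3.056·10^-14 J (from wavelength = 6.50 pm).
N = E_total / E_photon = 6.03·10^-4 J / 3.056·10^-14 J = 1.97·10^10.

1.97·10^10 photons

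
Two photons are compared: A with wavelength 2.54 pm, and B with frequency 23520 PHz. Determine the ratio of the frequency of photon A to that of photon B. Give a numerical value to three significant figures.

5.02

f_A = 1.180 × 10^20 Hz (from wavelength = 2.54 pm, via f = c/λ).
f_B = 2.352 × 10^19 Hz (from frequency = 23520 PHz, via f given directly).
Ratio = 1.180 × 10^20 / 2.352 × 10^19 = 5.02.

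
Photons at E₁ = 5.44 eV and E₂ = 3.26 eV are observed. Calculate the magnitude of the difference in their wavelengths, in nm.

152 nm

Using λ = hc/E: λ₁ = 2.279 × 10^-7 m, λ₂ = 3.803 × 10^-7 m.
|Δλ| = |2.279 × 10^-7 − 3.803 × 10^-7| = 1.52 × 10^-7 m = 152 nm.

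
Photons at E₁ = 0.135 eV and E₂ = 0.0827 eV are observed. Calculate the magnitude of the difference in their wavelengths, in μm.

Using λ = hc/E: λ₁ = 9.184·10^-6 m, λ₂ = 1.499·10^-5 m.
|Δλ| = |9.184·10^-6 − 1.499·10^-5| = 5.81·10^-6 m = 5.81 μm.

5.81 μm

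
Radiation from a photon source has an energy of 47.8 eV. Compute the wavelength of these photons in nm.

Take h = 6.62607015 × 10^-34 J·s, c = 2.99792458 × 10^8 m/s, 1 eV = 1.602176634 × 10^-19 J.
In SI units: E = 47.8 eV = 7.6584 × 10^-18 J.
The photon relation is λ = hc/E, giving λ = 2.594 × 10^-8 m.
Converting to nm: λ = 25.94 nm ≈ 25.9 nm.

25.9 nm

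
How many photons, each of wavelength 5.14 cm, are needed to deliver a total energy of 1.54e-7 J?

3.98e16 photons

Per-photon energy: E = 3.865e-24 J (from wavelength = 5.14 cm).
N = E_total / E_photon = 1.54e-7 J / 3.865e-24 J = 3.98e16.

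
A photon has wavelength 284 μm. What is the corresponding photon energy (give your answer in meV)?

4.37 meV

Convert to SI: λ = 284 μm = 2.84 × 10^-4 m.
Since E = hc/λ for a photon, E = 6.995 × 10^-22 J.
Converting to meV: E = 4.366 meV ≈ 4.37 meV.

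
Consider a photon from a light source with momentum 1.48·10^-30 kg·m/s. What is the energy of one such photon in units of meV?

Take c = 2.99792458·10^8 m/s, 1 eV = 1.602176634·10^-19 J.
Apply E = pc: E = 4.437·10^-22 J.
Converting to meV: E = 2.769 meV ≈ 2.77 meV.

2.77 meV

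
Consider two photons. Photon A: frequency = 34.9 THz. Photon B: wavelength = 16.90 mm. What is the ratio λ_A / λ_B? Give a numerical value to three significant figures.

5.08 × 10^-4

λ_A = 8.590 × 10^-6 m (from frequency = 34.9 THz, via λ = c/f).
λ_B = 0.01690 m (from wavelength = 16.90 mm, via λ given directly).
Ratio = 8.590 × 10^-6 / 0.01690 = 5.08 × 10^-4.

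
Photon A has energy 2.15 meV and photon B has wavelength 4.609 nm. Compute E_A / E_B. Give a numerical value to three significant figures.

7.99e-6

E_A = 3.445e-22 J (from energy = 2.15 meV, via E given directly).
E_B = 4.310e-17 J (from wavelength = 4.609 nm, via E = hc/λ).
Ratio = 3.445e-22 / 4.310e-17 = 7.99e-6.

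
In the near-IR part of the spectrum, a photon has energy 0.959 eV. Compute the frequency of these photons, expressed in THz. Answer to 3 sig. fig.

First convert: E = 0.959 eV = 1.5365e-19 J.
Apply f = E/h: f = 2.319e14 Hz.
Converting to THz: f = 231.9 THz ≈ 232 THz.

232 THz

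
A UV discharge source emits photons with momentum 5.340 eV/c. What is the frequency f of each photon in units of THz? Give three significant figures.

Use h = 6.62607015e-34 J·s, c = 2.99792458e8 m/s, 1 eV = 1.602176634e-19 J.
In SI units: p = 5.340 eV/c = 2.8538e-27 kg·m/s.
The photon relation is f = pc/h, giving f = 1.291e15 Hz.
Converting to THz: f = 1291 THz ≈ 1290 THz.

1290 THz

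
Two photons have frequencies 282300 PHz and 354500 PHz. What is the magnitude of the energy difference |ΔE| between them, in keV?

299 keV

Using E = hf: E₁ = 1.8705e-13 J, E₂ = 2.3489e-13 J.
|ΔE| = |1.8705e-13 − 2.3489e-13| = 4.78e-14 J = 299 keV.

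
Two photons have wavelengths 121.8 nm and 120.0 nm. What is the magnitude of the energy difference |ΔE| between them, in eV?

0.153 eV

Using E = hc/λ: E₁ = 1.6309·10^-18 J, E₂ = 1.6554·10^-18 J.
|ΔE| = |1.6309·10^-18 − 1.6554·10^-18| = 2.45·10^-20 J = 0.153 eV.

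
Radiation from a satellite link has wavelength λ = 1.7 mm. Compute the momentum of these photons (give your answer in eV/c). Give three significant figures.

7.29 × 10^-4 eV/c

(h = 6.62607015 × 10^-34 J·s, c = 2.99792458 × 10^8 m/s, 1 eV = 1.602176634 × 10^-19 J.)
First convert: λ = 1.7 mm = 0.0017 m.
Apply p = h/λ: p = 3.898 × 10^-31 kg·m/s.
Converting to eV/c: p = 7.293 × 10^-4 eV/c ≈ 7.29 × 10^-4 eV/c.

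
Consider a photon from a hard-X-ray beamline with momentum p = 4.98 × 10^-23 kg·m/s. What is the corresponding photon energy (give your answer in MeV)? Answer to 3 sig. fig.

Since E = pc for a photon, E = 1.493 × 10^-14 J.
Converting to MeV: E = 0.09318 MeV ≈ 0.0932 MeV.

0.0932 MeV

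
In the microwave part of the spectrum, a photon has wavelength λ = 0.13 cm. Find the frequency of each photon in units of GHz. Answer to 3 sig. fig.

231 GHz

(c = 2.99792458e8 m/s.)
In SI units: λ = 0.13 cm = 0.0013 m.
The photon relation is f = c/λ, giving f = 2.306e11 Hz.
Converting to GHz: f = 230.6 GHz ≈ 231 GHz.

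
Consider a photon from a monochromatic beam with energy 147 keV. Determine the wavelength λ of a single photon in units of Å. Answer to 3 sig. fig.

Take h = 6.62607015·10^-34 J·s, c = 2.99792458·10^8 m/s, 1 eV = 1.602176634·10^-19 J.
Convert to SI: E = 147 keV = 2.3552·10^-14 J.
Apply λ = hc/E: λ = 8.434·10^-12 m.
Converting to Å: λ = 0.08434 Å ≈ 0.0843 Å.

0.0843 Å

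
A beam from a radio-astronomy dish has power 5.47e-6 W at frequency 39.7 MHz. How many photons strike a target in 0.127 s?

Total energy: E_total = P·t = 5.47e-6 × 0.127 = 6.947e-7 J.
Per-photon energy: E = 2.631e-26 J.
N = E_total / E_photon = 2.64e19.

2.64e19 photons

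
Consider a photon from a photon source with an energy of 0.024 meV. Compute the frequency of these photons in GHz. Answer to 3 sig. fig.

Convert to SI: E = 0.024 meV = 3.8452 × 10^-24 J.
The photon relation is f = E/h, giving f = 5.803 × 10^9 Hz.
Converting to GHz: f = 5.803 GHz ≈ 5.80 GHz.

5.80 GHz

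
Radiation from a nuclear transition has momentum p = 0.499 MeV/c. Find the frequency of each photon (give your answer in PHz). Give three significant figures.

1.21e5 PHz

Use h = 6.62607015e-34 J·s, c = 2.99792458e8 m/s, 1 eV = 1.602176634e-19 J.
Convert to SI: p = 0.499 MeV/c = 2.6668e-22 kg·m/s.
The photon relation is f = pc/h, giving f = 1.207e20 Hz.
Converting to PHz: f = 120700 PHz ≈ 1.21e5 PHz.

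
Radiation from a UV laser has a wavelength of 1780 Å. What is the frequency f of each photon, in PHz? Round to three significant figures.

First convert: λ = 1780 Å = 1.78 × 10^-7 m.
The photon relation is f = c/λ, giving f = 1.684 × 10^15 Hz.
Converting to PHz: f = 1.684 PHz ≈ 1.68 PHz.

1.68 PHz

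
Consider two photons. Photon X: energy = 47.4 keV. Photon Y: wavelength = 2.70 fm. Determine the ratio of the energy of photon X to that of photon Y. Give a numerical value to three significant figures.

E_X = 7.594·10^-15 J (from energy = 47.4 keV, via E given directly).
E_Y = 7.357·10^-11 J (from wavelength = 2.70 fm, via E = hc/λ).
Ratio = 7.594·10^-15 / 7.357·10^-11 = 1.03·10^-4.

1.03·10^-4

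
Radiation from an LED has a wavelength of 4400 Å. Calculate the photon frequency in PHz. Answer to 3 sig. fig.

(c = 2.99792458·10^8 m/s.)
Convert to SI: λ = 4400 Å = 4.40·10^-7 m.
The photon relation is f = c/λ, giving f = 6.813·10^14 Hz.
Converting to PHz: f = 0.6813 PHz ≈ 0.681 PHz.

0.681 PHz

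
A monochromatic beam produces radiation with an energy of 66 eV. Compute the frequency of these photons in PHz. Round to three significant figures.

Use h = 6.62607015 × 10^-34 J·s, 1 eV = 1.602176634 × 10^-19 J.
In SI units: E = 66 eV = 1.0574 × 10^-17 J.
For a photon f = E/h, so f = 1.596 × 10^16 Hz.
Converting to PHz: f = 15.96 PHz ≈ 16.0 PHz.

16.0 PHz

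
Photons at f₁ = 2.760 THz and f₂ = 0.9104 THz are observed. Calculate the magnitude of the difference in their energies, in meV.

Using E = hf: E₁ = 1.8288e-21 J, E₂ = 6.0324e-22 J.
|ΔE| = |1.8288e-21 − 6.0324e-22| = 1.23e-21 J = 7.65 meV.

7.65 meV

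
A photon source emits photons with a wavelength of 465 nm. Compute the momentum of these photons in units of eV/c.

Use h = 6.62607015 × 10^-34 J·s, c = 2.99792458 × 10^8 m/s, 1 eV = 1.602176634 × 10^-19 J.
In SI units: λ = 465 nm = 4.65 × 10^-7 m.
Since p = h/λ for a photon, p = 1.425 × 10^-27 kg·m/s.
Converting to eV/c: p = 2.666 eV/c ≈ 2.67 eV/c.

2.67 eV/c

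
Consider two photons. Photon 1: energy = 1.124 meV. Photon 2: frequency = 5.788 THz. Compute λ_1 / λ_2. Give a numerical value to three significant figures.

21.3

λ_1 = 0.001103 m (from energy = 1.124 meV, via λ = hc/E).
λ_2 = 5.180e-5 m (from frequency = 5.788 THz, via λ = c/f).
Ratio = 0.001103 / 5.180e-5 = 21.3.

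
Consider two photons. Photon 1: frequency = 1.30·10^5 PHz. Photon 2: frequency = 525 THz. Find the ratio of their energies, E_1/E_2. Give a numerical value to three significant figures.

E_1 = 8.614·10^-14 J (from frequency = 1.30·10^5 PHz, via E = hf).
E_2 = 3.479·10^-19 J (from frequency = 525 THz, via E = hf).
Ratio = 8.614·10^-14 / 3.479·10^-19 = 2.48·10^5.

2.48·10^5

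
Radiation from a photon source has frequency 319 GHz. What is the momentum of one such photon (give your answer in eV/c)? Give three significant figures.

1.32 × 10^-3 eV/c

Convert to SI: f = 319 GHz = 3.19 × 10^11 Hz.
Since p = hf/c for a photon, p = 7.051 × 10^-31 kg·m/s.
Converting to eV/c: p = 0.001319 eV/c ≈ 1.32 × 10^-3 eV/c.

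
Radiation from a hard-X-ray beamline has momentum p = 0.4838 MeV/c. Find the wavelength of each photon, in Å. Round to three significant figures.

0.0256 Å

Use h = 6.62607015e-34 J·s, c = 2.99792458e8 m/s, 1 eV = 1.602176634e-19 J.
First convert: p = 0.4838 MeV/c = 2.5856e-22 kg·m/s.
The photon relation is λ = h/p, giving λ = 2.563e-12 m.
Converting to Å: λ = 0.02563 Å ≈ 0.0256 Å.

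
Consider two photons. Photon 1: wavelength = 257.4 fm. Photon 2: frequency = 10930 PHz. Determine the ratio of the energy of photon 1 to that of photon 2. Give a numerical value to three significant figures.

107

E_1 = 7.717 × 10^-13 J (from wavelength = 257.4 fm, via E = hc/λ).
E_2 = 7.242 × 10^-15 J (from frequency = 10930 PHz, via E = hf).
Ratio = 7.717 × 10^-13 / 7.242 × 10^-15 = 107.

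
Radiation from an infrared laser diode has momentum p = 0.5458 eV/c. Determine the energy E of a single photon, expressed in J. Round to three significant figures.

8.74e-20 J

(c = 2.99792458e8 m/s, 1 eV = 1.602176634e-19 J.)
Convert to SI: p = 0.5458 eV/c = 2.9169e-28 kg·m/s.
The photon relation is E = pc, giving E = 8.745e-20 J.
So E ≈ 8.74e-20 J.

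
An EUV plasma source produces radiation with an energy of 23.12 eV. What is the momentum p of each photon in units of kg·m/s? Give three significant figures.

1.24e-26 kg·m/s

First convert: E = 23.12 eV = 3.7042e-18 J.
For a photon p = E/c, so p = 1.236e-26 kg·m/s.
So p ≈ 1.24e-26 kg·m/s.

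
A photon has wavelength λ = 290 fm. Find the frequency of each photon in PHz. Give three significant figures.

1.03·10^6 PHz

First convert: λ = 290 fm = 2.9·10^-13 m.
For a photon f = c/λ, so f = 1.034·10^21 Hz.
Converting to PHz: f = 1.034·10^6 PHz ≈ 1.03·10^6 PHz.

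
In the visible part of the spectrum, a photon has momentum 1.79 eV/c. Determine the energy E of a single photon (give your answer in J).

2.87·10^-19 J

(c = 2.99792458·10^8 m/s, 1 eV = 1.602176634·10^-19 J.)
First convert: p = 1.79 eV/c = 9.5663·10^-28 kg·m/s.
The photon relation is E = pc, giving E = 2.868·10^-19 J.
So E ≈ 2.87·10^-19 J.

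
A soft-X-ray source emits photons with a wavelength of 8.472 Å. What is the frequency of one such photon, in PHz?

Take c = 2.99792458·10^8 m/s.
In SI units: λ = 8.472 Å = 8.472·10^-10 m.
Since f = c/λ for a photon, f = 3.539·10^17 Hz.
Converting to PHz: f = 353.9 PHz ≈ 354 PHz.

354 PHz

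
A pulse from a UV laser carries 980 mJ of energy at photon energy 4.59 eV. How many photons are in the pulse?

Per-photon energy: E = 7.354·10^-19 J (from energy = 4.59 eV).
N = E_total / E_photon = 0.980 J / 7.354·10^-19 J = 1.33·10^18.

1.33·10^18 photons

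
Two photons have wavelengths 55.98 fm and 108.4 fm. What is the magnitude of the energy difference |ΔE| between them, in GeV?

Using E = hc/λ: E₁ = 3.5485e-12 J, E₂ = 1.8325e-12 J.
|ΔE| = |3.5485e-12 − 1.8325e-12| = 1.72e-12 J = 0.0107 GeV.

0.0107 GeV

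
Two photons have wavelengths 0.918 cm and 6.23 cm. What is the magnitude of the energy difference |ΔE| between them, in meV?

Using E = hc/λ: E₁ = 2.164e-23 J, E₂ = 3.189e-24 J.
|ΔE| = |2.164e-23 − 3.189e-24| = 1.85e-23 J = 0.115 meV.

0.115 meV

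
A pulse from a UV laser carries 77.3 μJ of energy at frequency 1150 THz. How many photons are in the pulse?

Per-photon energy: E = 7.620·10^-19 J (from frequency = 1150 THz).
N = E_total / E_photon = 7.73·10^-5 J / 7.620·10^-19 J = 1.01·10^14.

1.01·10^14 photons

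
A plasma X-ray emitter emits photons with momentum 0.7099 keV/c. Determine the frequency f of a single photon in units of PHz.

172 PHz

Use h = 6.62607015e-34 J·s, c = 2.99792458e8 m/s, 1 eV = 1.602176634e-19 J.
In SI units: p = 0.7099 keV/c = 3.7939e-25 kg·m/s.
For a photon f = pc/h, so f = 1.717e17 Hz.
Converting to PHz: f = 171.7 PHz ≈ 172 PHz.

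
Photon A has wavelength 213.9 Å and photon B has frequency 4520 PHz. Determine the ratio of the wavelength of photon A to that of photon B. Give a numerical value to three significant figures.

322

λ_A = 2.139e-8 m (from wavelength = 213.9 Å, via λ given directly).
λ_B = 6.633e-11 m (from frequency = 4520 PHz, via λ = c/f).
Ratio = 2.139e-8 / 6.633e-11 = 322.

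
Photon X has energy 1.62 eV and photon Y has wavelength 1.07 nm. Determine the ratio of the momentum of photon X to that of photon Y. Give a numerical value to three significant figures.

p_X = 8.658e-28 kg·m/s (from energy = 1.62 eV, via p = E/c).
p_Y = 6.193e-25 kg·m/s (from wavelength = 1.07 nm, via p = h/λ).
Ratio = 8.658e-28 / 6.193e-25 = 1.40e-3.

1.40e-3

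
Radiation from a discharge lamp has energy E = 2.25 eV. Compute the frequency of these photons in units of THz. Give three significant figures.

Use h = 6.62607015e-34 J·s, 1 eV = 1.602176634e-19 J.
First convert: E = 2.25 eV = 3.6049e-19 J.
The photon relation is f = E/h, giving f = 5.440e14 Hz.
Converting to THz: f = 544.0 THz ≈ 544 THz.

544 THz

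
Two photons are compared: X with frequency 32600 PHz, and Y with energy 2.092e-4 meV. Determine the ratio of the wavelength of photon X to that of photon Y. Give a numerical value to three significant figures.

1.55e-12

λ_X = 9.196e-12 m (from frequency = 32600 PHz, via λ = c/f).
λ_Y = 5.927 m (from energy = 2.092e-4 meV, via λ = hc/E).
Ratio = 9.196e-12 / 5.927 = 1.55e-12.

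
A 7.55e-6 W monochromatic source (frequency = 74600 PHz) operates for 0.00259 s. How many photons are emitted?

Total energy: E_total = P·t = 7.55e-6 × 0.00259 = 1.955e-8 J.
Per-photon energy: E = 4.943e-14 J.
N = E_total / E_photon = 3.96e5.

3.96e5 photons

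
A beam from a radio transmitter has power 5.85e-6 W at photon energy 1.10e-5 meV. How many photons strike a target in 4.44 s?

Total energy: E_total = P·t = 5.85e-6 × 4.44 = 2.597e-5 J.
Per-photon energy: E = 1.762e-27 J.
N = E_total / E_photon = 1.47e22.

1.47e22 photons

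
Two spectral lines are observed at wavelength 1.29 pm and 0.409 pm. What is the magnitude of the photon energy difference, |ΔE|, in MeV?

2.07 MeV

Using E = hc/λ: E₁ = 1.540e-13 J, E₂ = 4.857e-13 J.
|ΔE| = |1.540e-13 − 4.857e-13| = 3.32e-13 J = 2.07 MeV.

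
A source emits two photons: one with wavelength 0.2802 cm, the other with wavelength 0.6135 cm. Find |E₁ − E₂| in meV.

0.240 meV

Using E = hc/λ: E₁ = 7.0894e-23 J, E₂ = 3.2379e-23 J.
|ΔE| = |7.0894e-23 − 3.2379e-23| = 3.85e-23 J = 0.240 meV.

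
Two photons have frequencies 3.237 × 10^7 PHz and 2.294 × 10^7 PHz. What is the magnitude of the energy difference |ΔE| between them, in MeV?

39.0 MeV

Using E = hf: E₁ = 2.1449 × 10^-11 J, E₂ = 1.5200 × 10^-11 J.
|ΔE| = |2.1449 × 10^-11 − 1.5200 × 10^-11| = 6.25 × 10^-12 J = 39.0 MeV.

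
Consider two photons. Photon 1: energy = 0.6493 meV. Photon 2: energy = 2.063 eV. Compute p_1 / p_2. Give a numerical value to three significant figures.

3.15 × 10^-4

p_1 = 3.470 × 10^-31 kg·m/s (from energy = 0.6493 meV, via p = E/c).
p_2 = 1.103 × 10^-27 kg·m/s (from energy = 2.063 eV, via p = E/c).
Ratio = 3.470 × 10^-31 / 1.103 × 10^-27 = 3.15 × 10^-4.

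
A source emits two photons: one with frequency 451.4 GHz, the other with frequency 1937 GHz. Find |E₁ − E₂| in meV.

6.14 meV

Using E = hf: E₁ = 2.9910e-22 J, E₂ = 1.2835e-21 J.
|ΔE| = |2.9910e-22 − 1.2835e-21| = 9.84e-22 J = 6.14 meV.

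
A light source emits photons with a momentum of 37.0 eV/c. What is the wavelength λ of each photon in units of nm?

Convert to SI: p = 37.0 eV/c = 1.9774 × 10^-26 kg·m/s.
The photon relation is λ = h/p, giving λ = 3.351 × 10^-8 m.
Converting to nm: λ = 33.51 nm ≈ 33.5 nm.

33.5 nm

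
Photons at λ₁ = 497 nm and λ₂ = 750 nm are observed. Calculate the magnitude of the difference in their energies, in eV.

Using E = hc/λ: E₁ = 3.997e-19 J, E₂ = 2.649e-19 J.
|ΔE| = |3.997e-19 − 2.649e-19| = 1.35e-19 J = 0.842 eV.

0.842 eV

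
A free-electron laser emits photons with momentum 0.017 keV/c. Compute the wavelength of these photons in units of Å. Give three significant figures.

729 Å

Convert to SI: p = 0.017 keV/c = 9.0853 × 10^-27 kg·m/s.
The photon relation is λ = h/p, giving λ = 7.293 × 10^-8 m.
Converting to Å: λ = 729.3 Å ≈ 729 Å.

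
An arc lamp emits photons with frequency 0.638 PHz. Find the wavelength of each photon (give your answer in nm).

Convert to SI: f = 0.638 PHz = 6.38 × 10^14 Hz.
Apply λ = c/f: λ = 4.699 × 10^-7 m.
Converting to nm: λ = 469.9 nm ≈ 470 nm.

470 nm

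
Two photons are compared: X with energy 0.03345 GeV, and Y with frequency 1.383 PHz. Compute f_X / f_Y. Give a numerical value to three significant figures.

5.85e6

f_X = 8.088e21 Hz (from energy = 0.03345 GeV, via f = E/h).
f_Y = 1.383e15 Hz (from frequency = 1.383 PHz, via f given directly).
Ratio = 8.088e21 / 1.383e15 = 5.85e6.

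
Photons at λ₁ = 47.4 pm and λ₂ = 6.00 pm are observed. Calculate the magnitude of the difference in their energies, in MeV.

0.180 MeV

Using E = hc/λ: E₁ = 4.191e-15 J, E₂ = 3.311e-14 J.
|ΔE| = |4.191e-15 − 3.311e-14| = 2.89e-14 J = 0.180 MeV.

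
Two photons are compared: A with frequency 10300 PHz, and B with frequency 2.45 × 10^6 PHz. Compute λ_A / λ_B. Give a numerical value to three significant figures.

λ_A = 2.911 × 10^-11 m (from frequency = 10300 PHz, via λ = c/f).
λ_B = 1.224 × 10^-13 m (from frequency = 2.45 × 10^6 PHz, via λ = c/f).
Ratio = 2.911 × 10^-11 / 1.224 × 10^-13 = 238.

238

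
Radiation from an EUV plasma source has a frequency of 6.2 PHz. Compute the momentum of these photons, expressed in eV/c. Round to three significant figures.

25.6 eV/c

In SI units: f = 6.2 PHz = 6.2 × 10^15 Hz.
Since p = hf/c for a photon, p = 1.370 × 10^-26 kg·m/s.
Converting to eV/c: p = 25.64 eV/c ≈ 25.6 eV/c.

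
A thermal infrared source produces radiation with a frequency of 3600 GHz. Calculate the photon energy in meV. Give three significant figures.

Take h = 6.62607015 × 10^-34 J·s, 1 eV = 1.602176634 × 10^-19 J.
In SI units: f = 3600 GHz = 3.6 × 10^12 Hz.
The photon relation is E = hf, giving E = 2.385 × 10^-21 J.
Converting to meV: E = 14.89 meV ≈ 14.9 meV.

14.9 meV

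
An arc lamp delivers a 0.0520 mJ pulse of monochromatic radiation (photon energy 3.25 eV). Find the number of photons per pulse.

9.99e13 photons

Per-photon energy: E = 5.207e-19 J (from energy = 3.25 eV).
N = E_total / E_photon = 5.20e-5 J / 5.207e-19 J = 9.99e13.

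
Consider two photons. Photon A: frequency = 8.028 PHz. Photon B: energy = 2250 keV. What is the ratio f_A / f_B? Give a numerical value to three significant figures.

1.48e-5

f_A = 8.028e15 Hz (from frequency = 8.028 PHz, via f given directly).
f_B = 5.440e20 Hz (from energy = 2250 keV, via f = E/h).
Ratio = 8.028e15 / 5.440e20 = 1.48e-5.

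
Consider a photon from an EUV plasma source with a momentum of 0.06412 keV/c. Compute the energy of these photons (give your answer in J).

Use c = 2.99792458 × 10^8 m/s, 1 eV = 1.602176634 × 10^-19 J.
First convert: p = 0.06412 keV/c = 3.4268 × 10^-26 kg·m/s.
The photon relation is E = pc, giving E = 1.027 × 10^-17 J.
So E ≈ 1.03 × 10^-17 J.

1.03 × 10^-17 J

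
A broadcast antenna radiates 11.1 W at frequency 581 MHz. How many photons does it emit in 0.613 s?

Total energy: E_total = P·t = 11.1 × 0.613 = 6.804 J.
Per-photon energy: E = 3.850e-25 J.
N = E_total / E_photon = 1.77e25.

1.77e25 photons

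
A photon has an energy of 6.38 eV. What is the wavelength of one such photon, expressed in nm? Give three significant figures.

In SI units: E = 6.38 eV = 1.0222 × 10^-18 J.
The photon relation is λ = hc/E, giving λ = 1.943 × 10^-7 m.
Converting to nm: λ = 194.3 nm ≈ 194 nm.

194 nm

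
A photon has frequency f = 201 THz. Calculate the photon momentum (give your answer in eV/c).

Use h = 6.62607015 × 10^-34 J·s, c = 2.99792458 × 10^8 m/s, 1 eV = 1.602176634 × 10^-19 J.
Convert to SI: f = 201 THz = 2.01 × 10^14 Hz.
The photon relation is p = hf/c, giving p = 4.443 × 10^-28 kg·m/s.
Converting to eV/c: p = 0.8313 eV/c ≈ 0.831 eV/c.

0.831 eV/c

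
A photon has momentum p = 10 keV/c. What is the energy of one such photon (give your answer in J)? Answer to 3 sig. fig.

1.60e-15 J

Take c = 2.99792458e8 m/s, 1 eV = 1.602176634e-19 J.
In SI units: p = 10 keV/c = 5.3443e-24 kg·m/s.
The photon relation is E = pc, giving E = 1.602e-15 J.
So E ≈ 1.60e-15 J.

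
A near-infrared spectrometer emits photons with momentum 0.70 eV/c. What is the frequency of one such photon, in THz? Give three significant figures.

In SI units: p = 0.70 eV/c = 3.7410 × 10^-28 kg·m/s.
Since f = pc/h for a photon, f = 1.693 × 10^14 Hz.
Converting to THz: f = 169.3 THz ≈ 169 THz.

169 THz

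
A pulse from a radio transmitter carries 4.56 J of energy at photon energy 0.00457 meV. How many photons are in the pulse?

6.23 × 10^24 photons

Per-photon energy: E = 7.322 × 10^-25 J (from energy = 0.00457 meV).
N = E_total / E_photon = 4.56 J / 7.322 × 10^-25 J = 6.23 × 10^24.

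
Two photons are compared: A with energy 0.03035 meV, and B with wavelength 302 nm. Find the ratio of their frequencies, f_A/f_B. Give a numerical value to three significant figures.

f_A = 7.339·10^9 Hz (from energy = 0.03035 meV, via f = E/h).
f_B = 9.927·10^14 Hz (from wavelength = 302 nm, via f = c/λ).
Ratio = 7.339·10^9 / 9.927·10^14 = 7.39·10^-6.

7.39·10^-6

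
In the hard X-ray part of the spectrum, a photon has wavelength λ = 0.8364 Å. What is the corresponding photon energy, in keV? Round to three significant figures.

Use h = 6.62607015 × 10^-34 J·s, c = 2.99792458 × 10^8 m/s, 1 eV = 1.602176634 × 10^-19 J.
First convert: λ = 0.8364 Å = 8.364 × 10^-11 m.
For a photon E = hc/λ, so E = 2.375 × 10^-15 J.
Converting to keV: E = 14.82 keV ≈ 14.8 keV.

14.8 keV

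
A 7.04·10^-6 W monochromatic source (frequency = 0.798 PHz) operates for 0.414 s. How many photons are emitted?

5.51·10^12 photons

Total energy: E_total = P·t = 7.04·10^-6 × 0.414 = 2.915·10^-6 J.
Per-photon energy: E = 5.288·10^-19 J.
N = E_total / E_photon = 5.51·10^12.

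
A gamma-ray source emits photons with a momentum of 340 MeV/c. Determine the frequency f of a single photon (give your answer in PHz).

8.22 × 10^7 PHz

Use h = 6.62607015 × 10^-34 J·s, c = 2.99792458 × 10^8 m/s, 1 eV = 1.602176634 × 10^-19 J.
Convert to SI: p = 340 MeV/c = 1.8171 × 10^-19 kg·m/s.
The photon relation is f = pc/h, giving f = 8.221 × 10^22 Hz.
Converting to PHz: f = 8.221 × 10^7 PHz ≈ 8.22 × 10^7 PHz.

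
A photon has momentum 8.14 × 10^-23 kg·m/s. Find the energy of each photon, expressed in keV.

152 keV

Since E = pc for a photon, E = 2.440 × 10^-14 J.
Converting to keV: E = 152.3 keV ≈ 152 keV.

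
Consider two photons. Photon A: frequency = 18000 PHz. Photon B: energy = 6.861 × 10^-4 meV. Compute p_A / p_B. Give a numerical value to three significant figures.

1.09 × 10^11

p_A = 3.978 × 10^-23 kg·m/s (from frequency = 18000 PHz, via p = hf/c).
p_B = 3.667 × 10^-34 kg·m/s (from energy = 6.861 × 10^-4 meV, via p = E/c).
Ratio = 3.978 × 10^-23 / 3.667 × 10^-34 = 1.09 × 10^11.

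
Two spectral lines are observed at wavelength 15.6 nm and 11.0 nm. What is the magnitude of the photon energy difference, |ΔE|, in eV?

33.2 eV

Using E = hc/λ: E₁ = 1.273e-17 J, E₂ = 1.806e-17 J.
|ΔE| = |1.273e-17 − 1.806e-17| = 5.32e-18 J = 33.2 eV.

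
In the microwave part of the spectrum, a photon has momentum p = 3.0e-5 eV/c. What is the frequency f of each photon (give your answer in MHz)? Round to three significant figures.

In SI units: p = 3.0e-5 eV/c = 1.6033e-32 kg·m/s.
Apply f = pc/h: f = 7.254e9 Hz.
Converting to MHz: f = 7254 MHz ≈ 7250 MHz.

7250 MHz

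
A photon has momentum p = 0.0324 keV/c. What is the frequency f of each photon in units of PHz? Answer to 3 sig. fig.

7.83 PHz

(h = 6.62607015e-34 J·s, c = 2.99792458e8 m/s, 1 eV = 1.602176634e-19 J.)
First convert: p = 0.0324 keV/c = 1.7315e-26 kg·m/s.
Apply f = pc/h: f = 7.834e15 Hz.
Converting to PHz: f = 7.834 PHz ≈ 7.83 PHz.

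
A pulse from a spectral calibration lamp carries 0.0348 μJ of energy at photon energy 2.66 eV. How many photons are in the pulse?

Per-photon energy: E = 4.262e-19 J (from energy = 2.66 eV).
N = E_total / E_photon = 3.48e-8 J / 4.262e-19 J = 8.17e10.

8.17e10 photons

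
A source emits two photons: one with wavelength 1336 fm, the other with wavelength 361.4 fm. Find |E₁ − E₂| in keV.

Using E = hc/λ: E₁ = 1.4869e-13 J, E₂ = 5.4965e-13 J.
|ΔE| = |1.4869e-13 − 5.4965e-13| = 4.01e-13 J = 2500 keV.

2500 keV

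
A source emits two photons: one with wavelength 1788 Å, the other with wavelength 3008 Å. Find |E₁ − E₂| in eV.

2.81 eV

Using E = hc/λ: E₁ = 1.1110·10^-18 J, E₂ = 6.6039·10^-19 J.
|ΔE| = |1.1110·10^-18 − 6.6039·10^-19| = 4.51·10^-19 J = 2.81 eV.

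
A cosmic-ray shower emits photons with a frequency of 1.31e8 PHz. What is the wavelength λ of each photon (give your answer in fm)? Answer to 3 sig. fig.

2.29 fm

Take c = 2.99792458e8 m/s.
Convert to SI: f = 1.31e8 PHz = 1.31e23 Hz.
The photon relation is λ = c/f, giving λ = 2.288e-15 m.
Converting to fm: λ = 2.288 fm ≈ 2.29 fm.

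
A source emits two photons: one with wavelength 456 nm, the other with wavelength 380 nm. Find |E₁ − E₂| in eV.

Using E = hc/λ: E₁ = 4.356·10^-19 J, E₂ = 5.227·10^-19 J.
|ΔE| = |4.356·10^-19 − 5.227·10^-19| = 8.71·10^-20 J = 0.544 eV.

0.544 eV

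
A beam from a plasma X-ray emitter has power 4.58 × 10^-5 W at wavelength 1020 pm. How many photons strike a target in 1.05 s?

2.47 × 10^11 photons

Total energy: E_total = P·t = 4.58 × 10^-5 × 1.05 = 4.809 × 10^-5 J.
Per-photon energy: E = 1.947 × 10^-16 J.
N = E_total / E_photon = 2.47 × 10^11.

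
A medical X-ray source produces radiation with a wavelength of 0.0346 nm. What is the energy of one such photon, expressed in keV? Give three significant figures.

In SI units: λ = 0.0346 nm = 3.46 × 10^-11 m.
Apply E = hc/λ: E = 5.741 × 10^-15 J.
Converting to keV: E = 35.83 keV ≈ 35.8 keV.

35.8 keV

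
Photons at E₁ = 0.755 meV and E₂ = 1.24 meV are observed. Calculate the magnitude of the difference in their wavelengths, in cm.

Using λ = hc/E: λ₁ = 0.001642 m, λ₂ = 9.999 × 10^-4 m.
|Δλ| = |0.001642 − 9.999 × 10^-4| = 6.42 × 10^-4 m = 0.0642 cm.

0.0642 cm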